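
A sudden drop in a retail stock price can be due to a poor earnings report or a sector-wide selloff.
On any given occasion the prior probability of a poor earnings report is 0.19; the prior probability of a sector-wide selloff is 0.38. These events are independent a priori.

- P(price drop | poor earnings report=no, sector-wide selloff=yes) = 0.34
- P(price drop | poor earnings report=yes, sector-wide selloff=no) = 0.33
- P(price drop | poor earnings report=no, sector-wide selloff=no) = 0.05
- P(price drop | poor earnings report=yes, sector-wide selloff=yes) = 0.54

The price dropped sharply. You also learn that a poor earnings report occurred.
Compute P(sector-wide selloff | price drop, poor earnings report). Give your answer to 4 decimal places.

P(price drop | poor earnings report) = 0.33·0.62 + 0.54·0.38 = 0.204600 + 0.205200 = 0.409800
The sector-wide selloff-present share is 0.54·0.38 = 0.205200.
P(sector-wide selloff | price drop, poor earnings report) = 0.205200 / 0.409800 ≈ 0.5007

P(sector-wide selloff | price drop, poor earnings report) ≈ 0.5007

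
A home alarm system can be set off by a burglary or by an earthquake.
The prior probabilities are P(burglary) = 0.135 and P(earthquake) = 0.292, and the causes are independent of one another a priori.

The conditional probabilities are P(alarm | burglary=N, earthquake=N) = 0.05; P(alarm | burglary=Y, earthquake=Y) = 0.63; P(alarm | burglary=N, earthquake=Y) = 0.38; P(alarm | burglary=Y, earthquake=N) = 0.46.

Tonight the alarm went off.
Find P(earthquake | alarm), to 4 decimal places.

Weight on earthquake=true, given the evidence: 0.095980 + 0.024835 = 0.120815
Normalizer over all consistent configurations: 0.05*0.865*0.708 + 0.38*0.865*0.292 + 0.46*0.135*0.708 + 0.63*0.135*0.292 = 0.195403
Posterior = 0.120815 / 0.195403 ≈ 0.6183

P(earthquake | alarm) ≈ 0.6183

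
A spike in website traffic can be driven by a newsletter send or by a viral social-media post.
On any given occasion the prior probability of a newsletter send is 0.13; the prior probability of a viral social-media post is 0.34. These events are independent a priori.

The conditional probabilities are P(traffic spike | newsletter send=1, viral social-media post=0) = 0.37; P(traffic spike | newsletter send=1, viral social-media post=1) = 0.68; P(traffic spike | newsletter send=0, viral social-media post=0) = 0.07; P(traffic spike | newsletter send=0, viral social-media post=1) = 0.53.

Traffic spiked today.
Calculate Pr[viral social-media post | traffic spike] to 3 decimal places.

Pr[viral social-media post | traffic spike] ≈ 0.722

P(traffic spike) = 0.07*0.87*0.66 + 0.53*0.87*0.34 + 0.37*0.13*0.66 + 0.68*0.13*0.34 = 0.040194 + 0.156774 + 0.031746 + 0.030056 = 0.258770
Of this, 0.186830 comes from 0.156774 + 0.030056 (the viral social-media post=true cases).
So P(viral social-media post | traffic spike) = 0.186830/0.258770 ≈ 0.722.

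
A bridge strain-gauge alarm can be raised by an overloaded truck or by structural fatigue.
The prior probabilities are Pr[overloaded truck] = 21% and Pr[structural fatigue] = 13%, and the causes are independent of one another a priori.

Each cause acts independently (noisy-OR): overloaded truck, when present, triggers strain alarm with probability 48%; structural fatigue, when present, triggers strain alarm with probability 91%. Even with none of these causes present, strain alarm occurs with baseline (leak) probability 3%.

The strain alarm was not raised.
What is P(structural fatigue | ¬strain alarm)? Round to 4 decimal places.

P(structural fatigue | ¬strain alarm) ≈ 0.0133

Under noisy-OR, P(strain alarm | causes) = 1 − (1−0.03)·∏(1−qᵢ) over the active causes.
Enumerate the 4 (overloaded truck, structural fatigue) configurations and weight by the priors:
  P(¬strain alarm) = 0.97*0.79*0.87 + 0.0873*0.79*0.13 + 0.5044*0.21*0.87 + 0.045396*0.21*0.13
        = 0.666681 + 0.008966 + 0.092154 + 0.001239 = 0.769040
The terms with structural fatigue present sum to 0.010205, so
  P(structural fatigue | ¬strain alarm) = 0.010205 / 0.769040 ≈ 0.0133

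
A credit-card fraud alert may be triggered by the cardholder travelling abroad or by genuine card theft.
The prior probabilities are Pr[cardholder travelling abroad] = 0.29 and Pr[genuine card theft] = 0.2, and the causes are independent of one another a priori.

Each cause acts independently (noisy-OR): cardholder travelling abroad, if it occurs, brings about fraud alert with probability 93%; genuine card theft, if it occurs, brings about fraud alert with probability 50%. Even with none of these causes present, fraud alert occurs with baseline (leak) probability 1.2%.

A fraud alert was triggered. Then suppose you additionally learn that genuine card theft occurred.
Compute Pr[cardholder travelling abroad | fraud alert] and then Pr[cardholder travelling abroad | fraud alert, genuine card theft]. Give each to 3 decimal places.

Under noisy-OR, P(fraud alert | causes) = 1 − (1−0.012)·∏(1−qᵢ) over the active causes.
Weight on cardholder travelling abroad=true, given the evidence: 0.215955 + 0.055994 = 0.271949
The normalizing constant is 0.012·0.71·0.8 + 0.506·0.71·0.2 + 0.93084·0.29·0.8 + 0.96542·0.29·0.2 = 0.350617
P(cardholder travelling abroad | fraud alert) = 0.271949/0.350617 ≈ 0.776

Now condition on the additional information:
P(fraud alert | genuine card theft) = 0.506·0.71 + 0.96542·0.29 = 0.359260 + 0.279972 = 0.639232
Of this, 0.279972 comes from 0.96542·0.29 (the cardholder travelling abroad=true cases).
So P(cardholder travelling abroad | fraud alert, genuine card theft) = 0.279972/0.639232 ≈ 0.438.
— genuine card theft explains away the evidence for cardholder travelling abroad.

Pr[cardholder travelling abroad | fraud alert] ≈ 0.776; Pr[cardholder travelling abroad | fraud alert, genuine card theft] ≈ 0.438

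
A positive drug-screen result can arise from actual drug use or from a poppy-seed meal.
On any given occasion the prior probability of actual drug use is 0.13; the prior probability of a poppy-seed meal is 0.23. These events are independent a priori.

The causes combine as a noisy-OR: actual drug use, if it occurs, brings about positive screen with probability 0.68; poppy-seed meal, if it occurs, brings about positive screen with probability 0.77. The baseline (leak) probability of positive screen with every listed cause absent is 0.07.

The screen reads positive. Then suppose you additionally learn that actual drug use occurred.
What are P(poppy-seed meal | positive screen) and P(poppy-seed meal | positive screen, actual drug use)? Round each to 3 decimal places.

Under noisy-OR, P(positive screen | causes) = 1 − (1−0.07)·∏(1−qᵢ) over the active causes.
Enumerate the 4 (actual drug use, poppy-seed meal) configurations and weight by the priors:
  P(positive screen) = 0.07·0.87·0.77 + 0.7861·0.87·0.23 + 0.7024·0.13·0.77 + 0.931552·0.13·0.23
        = 0.046893 + 0.157299 + 0.070310 + 0.027853 = 0.302355
The terms with poppy-seed meal present sum to 0.185152, so
  P(poppy-seed meal | positive screen) = 0.185152 / 0.302355 ≈ 0.612

Now also conditioning on actual drug use=true:
P(positive screen | actual drug use) = 0.7024×0.77 + 0.931552×0.23 = 0.540848 + 0.214257 = 0.755105
Restricting to configurations with poppy-seed meal present: 0.931552×0.23 = 0.214257.
Hence the posterior is 0.214257/0.755105 ≈ 0.284.
Conditioning on actual drug use lowers the posterior on poppy-seed meal: the classic explaining-away effect in a common-effect structure.

P(poppy-seed meal | positive screen) ≈ 0.612; P(poppy-seed meal | positive screen, actual drug use) ≈ 0.284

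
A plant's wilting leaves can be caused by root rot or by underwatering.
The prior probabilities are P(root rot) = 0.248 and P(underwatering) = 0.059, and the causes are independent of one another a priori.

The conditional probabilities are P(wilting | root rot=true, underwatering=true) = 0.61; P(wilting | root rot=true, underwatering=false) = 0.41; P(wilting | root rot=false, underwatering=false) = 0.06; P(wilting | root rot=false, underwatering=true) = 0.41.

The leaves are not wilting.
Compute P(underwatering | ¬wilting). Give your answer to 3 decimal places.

P(underwatering | ¬wilting) ≈ 0.038

For the numerator, keep only underwatering=true terms: 0.026177 + 0.005706 = 0.031883
The normalizing constant is 0.94*0.752*0.941 + 0.59*0.752*0.059 + 0.59*0.248*0.941 + 0.39*0.248*0.059 = 0.834744
P(underwatering | ¬wilting) = 0.031883/0.834744 ≈ 0.038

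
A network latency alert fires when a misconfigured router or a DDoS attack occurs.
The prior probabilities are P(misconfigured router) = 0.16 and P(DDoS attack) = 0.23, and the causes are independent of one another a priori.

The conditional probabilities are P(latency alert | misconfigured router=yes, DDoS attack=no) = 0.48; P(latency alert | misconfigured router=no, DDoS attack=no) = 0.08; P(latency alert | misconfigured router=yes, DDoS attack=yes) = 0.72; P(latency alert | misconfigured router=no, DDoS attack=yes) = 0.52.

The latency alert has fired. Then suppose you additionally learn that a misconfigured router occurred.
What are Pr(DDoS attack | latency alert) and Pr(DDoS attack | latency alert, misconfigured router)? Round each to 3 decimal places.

Pr(DDoS attack | latency alert) ≈ 0.534; Pr(DDoS attack | latency alert, misconfigured router) ≈ 0.309

For the numerator, keep only DDoS attack=true terms: 0.100464 + 0.026496 = 0.126960
Denominator P(latency alert): 0.08·0.84·0.77 + 0.52·0.84·0.23 + 0.48·0.16·0.77 + 0.72·0.16·0.23 = 0.237840
Posterior = 0.126960 / 0.237840 ≈ 0.534

Now condition on the additional information:
By total probability over both values of DDoS attack:
  P(latency alert | misconfigured router) = 0.48·0.77 + 0.72·0.23
        = 0.369600 + 0.165600 = 0.535200
Keeping only the DDoS attack-present terms gives 0.165600, so
  P(DDoS attack | latency alert, misconfigured router) = 0.165600 / 0.535200 ≈ 0.309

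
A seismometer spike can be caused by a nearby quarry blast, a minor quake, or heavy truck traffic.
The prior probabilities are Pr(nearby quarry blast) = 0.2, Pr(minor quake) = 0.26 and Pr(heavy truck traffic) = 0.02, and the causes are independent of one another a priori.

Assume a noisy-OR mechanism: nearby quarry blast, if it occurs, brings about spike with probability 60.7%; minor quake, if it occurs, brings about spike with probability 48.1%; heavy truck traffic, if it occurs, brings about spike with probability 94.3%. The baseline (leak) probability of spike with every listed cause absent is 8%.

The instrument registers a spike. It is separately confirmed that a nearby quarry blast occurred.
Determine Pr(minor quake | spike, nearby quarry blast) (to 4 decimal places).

Pr(minor quake | spike, nearby quarry blast) ≈ 0.3076

Under noisy-OR, P(spike | causes) = 1 − (1−0.08)·∏(1−qᵢ) over the active causes.
P(spike | nearby quarry blast) = 0.63844*0.74*0.98 + 0.979391*0.74*0.02 + 0.81235*0.26*0.98 + 0.989304*0.26*0.02 = 0.462997 + 0.014495 + 0.206987 + 0.005144 = 0.689623
Of this, 0.212131 comes from 0.206987 + 0.005144 (the minor quake=true cases).
P(minor quake | spike, nearby quarry blast) = 0.212131 / 0.689623 ≈ 0.3076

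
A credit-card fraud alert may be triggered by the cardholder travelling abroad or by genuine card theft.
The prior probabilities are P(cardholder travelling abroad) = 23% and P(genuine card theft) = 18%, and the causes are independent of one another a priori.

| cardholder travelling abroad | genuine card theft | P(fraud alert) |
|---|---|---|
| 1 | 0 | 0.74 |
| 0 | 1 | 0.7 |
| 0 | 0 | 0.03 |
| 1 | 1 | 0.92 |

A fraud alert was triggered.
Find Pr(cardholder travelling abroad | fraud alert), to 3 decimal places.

Sum P(fraud alert|·) weighted by the priors over the 4 (cardholder travelling abroad, genuine card theft) configurations:
  P(fraud alert) = 0.03·0.77·0.82 + 0.7·0.77·0.18 + 0.74·0.23·0.82 + 0.92·0.23·0.18
        = 0.018942 + 0.097020 + 0.139564 + 0.038088 = 0.293614
Keeping only the cardholder travelling abroad-present terms gives 0.177652, so
  P(cardholder travelling abroad | fraud alert) = 0.177652 / 0.293614 ≈ 0.605

Pr(cardholder travelling abroad | fraud alert) ≈ 0.605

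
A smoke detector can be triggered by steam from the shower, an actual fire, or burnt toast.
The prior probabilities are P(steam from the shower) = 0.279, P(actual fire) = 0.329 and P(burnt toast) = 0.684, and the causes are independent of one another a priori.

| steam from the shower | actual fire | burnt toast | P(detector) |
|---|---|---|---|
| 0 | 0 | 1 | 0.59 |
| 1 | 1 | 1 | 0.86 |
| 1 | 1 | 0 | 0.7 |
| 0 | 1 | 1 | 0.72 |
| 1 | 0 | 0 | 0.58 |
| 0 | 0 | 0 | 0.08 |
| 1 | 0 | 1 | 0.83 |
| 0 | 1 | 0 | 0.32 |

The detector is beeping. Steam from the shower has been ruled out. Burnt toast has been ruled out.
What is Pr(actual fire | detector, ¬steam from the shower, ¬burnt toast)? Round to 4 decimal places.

By total probability over both values of actual fire:
  P(detector | ¬steam from the shower, ¬burnt toast) = 0.08×0.671 + 0.32×0.329
        = 0.053680 + 0.105280 = 0.158960
Keeping only the actual fire-present terms gives 0.105280, so
  P(actual fire | detector, ¬steam from the shower, ¬burnt toast) = 0.105280 / 0.158960 ≈ 0.6623

Pr(actual fire | detector, ¬steam from the shower, ¬burnt toast) ≈ 0.6623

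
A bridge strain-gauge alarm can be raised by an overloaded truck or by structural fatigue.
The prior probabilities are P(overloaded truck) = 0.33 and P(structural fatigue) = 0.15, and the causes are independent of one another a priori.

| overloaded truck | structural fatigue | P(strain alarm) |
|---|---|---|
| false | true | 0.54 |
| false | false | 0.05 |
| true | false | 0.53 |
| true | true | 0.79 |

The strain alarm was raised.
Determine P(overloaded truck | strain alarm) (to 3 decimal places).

P(overloaded truck | strain alarm) ≈ 0.694

Enumerate the 4 (overloaded truck, structural fatigue) configurations and weight by the priors:
  P(strain alarm) = 0.05×0.67×0.85 + 0.54×0.67×0.15 + 0.53×0.33×0.85 + 0.79×0.33×0.15
        = 0.028475 + 0.054270 + 0.148665 + 0.039105 = 0.270515
Keeping only the overloaded truck-present terms gives 0.187770, so
  P(overloaded truck | strain alarm) = 0.187770 / 0.270515 ≈ 0.694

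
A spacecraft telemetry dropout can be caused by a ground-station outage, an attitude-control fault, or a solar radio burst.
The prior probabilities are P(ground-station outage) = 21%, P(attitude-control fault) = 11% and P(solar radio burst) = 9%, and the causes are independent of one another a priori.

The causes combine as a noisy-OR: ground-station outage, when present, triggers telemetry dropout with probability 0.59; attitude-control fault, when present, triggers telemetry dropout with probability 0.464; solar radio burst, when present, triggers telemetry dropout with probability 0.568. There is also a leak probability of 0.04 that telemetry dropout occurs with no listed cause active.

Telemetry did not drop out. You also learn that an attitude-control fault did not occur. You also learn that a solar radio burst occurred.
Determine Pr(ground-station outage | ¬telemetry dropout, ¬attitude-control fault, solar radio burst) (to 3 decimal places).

Under noisy-OR, P(telemetry dropout | causes) = 1 − (1−0.04)·∏(1−qᵢ) over the active causes.
Sum P(¬telemetry dropout|·) weighted by the priors over both values of ground-station outage:
  P(¬telemetry dropout | ¬attitude-control fault, solar radio burst) = 0.41472×0.79 + 0.170035×0.21
        = 0.327629 + 0.035707 = 0.363336
Keeping only the ground-station outage-present terms gives 0.035707, so
  P(ground-station outage | ¬telemetry dropout, ¬attitude-control fault, solar radio burst) = 0.035707 / 0.363336 ≈ 0.098

Pr(ground-station outage | ¬telemetry dropout, ¬attitude-control fault, solar radio burst) ≈ 0.098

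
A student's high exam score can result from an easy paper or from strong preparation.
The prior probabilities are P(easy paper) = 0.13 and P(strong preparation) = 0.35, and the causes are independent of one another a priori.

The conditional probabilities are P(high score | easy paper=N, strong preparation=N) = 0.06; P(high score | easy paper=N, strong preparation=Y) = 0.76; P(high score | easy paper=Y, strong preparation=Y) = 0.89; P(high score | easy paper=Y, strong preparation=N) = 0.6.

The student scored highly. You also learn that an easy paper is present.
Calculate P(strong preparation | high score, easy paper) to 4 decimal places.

By total probability over both values of strong preparation:
  P(high score | easy paper) = 0.6·0.65 + 0.89·0.35
        = 0.390000 + 0.311500 = 0.701500
The terms with strong preparation present sum to 0.311500, so
  P(strong preparation | high score, easy paper) = 0.311500 / 0.701500 ≈ 0.4440

P(strong preparation | high score, easy paper) ≈ 0.4440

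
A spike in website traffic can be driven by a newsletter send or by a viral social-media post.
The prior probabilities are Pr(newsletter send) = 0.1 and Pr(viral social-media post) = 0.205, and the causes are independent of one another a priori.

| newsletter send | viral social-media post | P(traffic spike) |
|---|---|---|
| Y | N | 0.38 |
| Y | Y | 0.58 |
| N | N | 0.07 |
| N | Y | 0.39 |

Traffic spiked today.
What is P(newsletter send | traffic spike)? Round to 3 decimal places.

P(newsletter send | traffic spike) ≈ 0.256

P(traffic spike) = 0.07*0.9*0.795 + 0.39*0.9*0.205 + 0.38*0.1*0.795 + 0.58*0.1*0.205 = 0.050085 + 0.071955 + 0.030210 + 0.011890 = 0.164140
Restricting to configurations with newsletter send present: 0.030210 + 0.011890 = 0.042100.
Hence the posterior is 0.042100/0.164140 ≈ 0.256.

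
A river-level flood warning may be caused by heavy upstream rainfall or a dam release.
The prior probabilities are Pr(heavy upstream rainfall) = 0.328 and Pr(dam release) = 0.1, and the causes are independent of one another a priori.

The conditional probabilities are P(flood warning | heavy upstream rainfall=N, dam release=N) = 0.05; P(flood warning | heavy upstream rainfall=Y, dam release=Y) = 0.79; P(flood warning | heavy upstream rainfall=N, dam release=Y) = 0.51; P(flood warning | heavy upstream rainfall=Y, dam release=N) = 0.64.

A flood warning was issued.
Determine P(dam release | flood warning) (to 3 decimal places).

By total probability over the 4 (heavy upstream rainfall, dam release) configurations:
  P(flood warning) = 0.05×0.672×0.9 + 0.51×0.672×0.1 + 0.64×0.328×0.9 + 0.79×0.328×0.1
        = 0.030240 + 0.034272 + 0.188928 + 0.025912 = 0.279352
Configurations with dam release contribute 0.060184, so
  P(dam release | flood warning) = 0.060184 / 0.279352 ≈ 0.215

P(dam release | flood warning) ≈ 0.215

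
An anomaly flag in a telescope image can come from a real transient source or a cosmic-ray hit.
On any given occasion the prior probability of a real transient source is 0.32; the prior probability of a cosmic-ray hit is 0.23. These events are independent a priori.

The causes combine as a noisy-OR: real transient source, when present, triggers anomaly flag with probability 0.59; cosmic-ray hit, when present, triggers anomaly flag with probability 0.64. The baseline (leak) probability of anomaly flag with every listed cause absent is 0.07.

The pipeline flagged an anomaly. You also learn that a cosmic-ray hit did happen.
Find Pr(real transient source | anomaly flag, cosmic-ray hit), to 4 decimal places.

Pr(real transient source | anomaly flag, cosmic-ray hit) ≈ 0.3790

Under noisy-OR, P(anomaly flag | causes) = 1 − (1−0.07)·∏(1−qᵢ) over the active causes.
P(anomaly flag | cosmic-ray hit) = 0.6652*0.68 + 0.862732*0.32 = 0.452336 + 0.276074 = 0.728410
The real transient source-present share is 0.862732*0.32 = 0.276074.
Hence the posterior is 0.276074/0.728410 ≈ 0.3790.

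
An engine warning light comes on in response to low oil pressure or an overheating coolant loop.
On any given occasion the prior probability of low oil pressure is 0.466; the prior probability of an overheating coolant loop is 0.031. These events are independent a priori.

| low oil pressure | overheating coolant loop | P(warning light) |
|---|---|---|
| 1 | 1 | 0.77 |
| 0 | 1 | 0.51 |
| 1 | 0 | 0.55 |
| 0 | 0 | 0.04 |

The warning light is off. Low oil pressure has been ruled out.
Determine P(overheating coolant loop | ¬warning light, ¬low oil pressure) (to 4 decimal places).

P(overheating coolant loop | ¬warning light, ¬low oil pressure) ≈ 0.0161

Numerator (weight on configurations with overheating coolant loop): 0.49·0.031 = 0.015190
Denominator P(¬warning light | ¬low oil pressure): 0.96·0.969 + 0.49·0.031 = 0.945430
Posterior = 0.015190 / 0.945430 ≈ 0.0161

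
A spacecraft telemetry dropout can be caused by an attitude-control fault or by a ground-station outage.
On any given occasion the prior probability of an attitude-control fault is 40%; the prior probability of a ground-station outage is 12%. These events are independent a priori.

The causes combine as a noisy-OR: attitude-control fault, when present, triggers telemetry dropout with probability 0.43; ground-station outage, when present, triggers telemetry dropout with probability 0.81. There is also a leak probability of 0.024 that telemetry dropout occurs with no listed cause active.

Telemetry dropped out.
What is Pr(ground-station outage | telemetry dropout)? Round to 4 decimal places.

Under noisy-OR, P(telemetry dropout | causes) = 1 − (1−0.024)·∏(1−qᵢ) over the active causes.
Sum P(telemetry dropout|·) weighted by the priors over the 4 (attitude-control fault, ground-station outage) configurations:
  P(telemetry dropout) = 0.024×0.6×0.88 + 0.81456×0.6×0.12 + 0.44368×0.4×0.88 + 0.894299×0.4×0.12
        = 0.012672 + 0.058648 + 0.156175 + 0.042926 = 0.270421
Configurations with ground-station outage contribute 0.101574, so
  P(ground-station outage | telemetry dropout) = 0.101574 / 0.270421 ≈ 0.3756

Pr(ground-station outage | telemetry dropout) ≈ 0.3756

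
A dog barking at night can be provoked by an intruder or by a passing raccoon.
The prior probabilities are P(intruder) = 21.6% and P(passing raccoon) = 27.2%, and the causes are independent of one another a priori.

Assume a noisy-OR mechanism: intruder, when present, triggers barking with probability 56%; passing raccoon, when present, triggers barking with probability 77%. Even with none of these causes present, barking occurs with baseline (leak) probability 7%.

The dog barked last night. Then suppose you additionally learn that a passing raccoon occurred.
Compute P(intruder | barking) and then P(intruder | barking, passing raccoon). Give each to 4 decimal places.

P(intruder | barking) ≈ 0.4131; P(intruder | barking, passing raccoon) ≈ 0.2410

Under noisy-OR, P(barking | causes) = 1 − (1−0.07)·∏(1−qᵢ) over the active causes.
P(barking) = 0.07×0.784×0.728 + 0.7861×0.784×0.272 + 0.5908×0.216×0.728 + 0.905884×0.216×0.272 = 0.039953 + 0.167634 + 0.092902 + 0.053222 = 0.353711
The intruder-present share is 0.092902 + 0.053222 = 0.146124.
P(intruder | barking) = 0.146124 / 0.353711 ≈ 0.4131

Now condition on the additional information:
P(barking | passing raccoon) = 0.7861·0.784 + 0.905884·0.216 = 0.616302 + 0.195671 = 0.811973
Of this, 0.195671 comes from 0.905884·0.216 (the intruder=true cases).
So P(intruder | barking, passing raccoon) = 0.195671/0.811973 ≈ 0.2410.
— passing raccoon explains away the evidence for intruder.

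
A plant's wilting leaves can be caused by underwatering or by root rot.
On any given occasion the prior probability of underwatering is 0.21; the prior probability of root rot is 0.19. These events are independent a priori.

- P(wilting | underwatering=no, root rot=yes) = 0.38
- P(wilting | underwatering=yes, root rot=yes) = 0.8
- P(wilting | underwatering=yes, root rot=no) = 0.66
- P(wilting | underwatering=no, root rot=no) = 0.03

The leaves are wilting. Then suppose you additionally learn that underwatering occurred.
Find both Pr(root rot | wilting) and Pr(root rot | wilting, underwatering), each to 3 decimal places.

P(wilting) = 0.03·0.79·0.81 + 0.38·0.79·0.19 + 0.66·0.21·0.81 + 0.8·0.21·0.19 = 0.019197 + 0.057038 + 0.112266 + 0.031920 = 0.220421
Of this, 0.088958 comes from 0.057038 + 0.031920 (the root rot=true cases).
Hence the posterior is 0.088958/0.220421 ≈ 0.404.

With the extra evidence:
Sum P(wilting|·) weighted by the priors over both values of root rot:
  P(wilting | underwatering) = 0.66*0.81 + 0.8*0.19
        = 0.534600 + 0.152000 = 0.686600
Configurations with root rot contribute 0.152000, so
  P(root rot | wilting, underwatering) = 0.152000 / 0.686600 ≈ 0.221
This is intercausal reasoning (explaining away): once underwatering accounts for the wilting, root rot becomes less likely.

Pr(root rot | wilting) ≈ 0.404; Pr(root rot | wilting, underwatering) ≈ 0.221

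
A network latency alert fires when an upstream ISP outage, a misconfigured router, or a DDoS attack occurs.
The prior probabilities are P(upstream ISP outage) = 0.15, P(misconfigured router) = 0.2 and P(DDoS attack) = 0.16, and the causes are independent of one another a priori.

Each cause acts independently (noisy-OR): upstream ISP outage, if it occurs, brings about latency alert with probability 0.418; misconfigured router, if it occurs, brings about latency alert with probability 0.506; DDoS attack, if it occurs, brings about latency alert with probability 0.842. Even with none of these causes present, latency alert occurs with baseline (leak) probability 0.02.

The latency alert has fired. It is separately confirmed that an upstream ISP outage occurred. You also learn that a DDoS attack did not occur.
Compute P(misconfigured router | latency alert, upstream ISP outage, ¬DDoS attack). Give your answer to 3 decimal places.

P(misconfigured router | latency alert, upstream ISP outage, ¬DDoS attack) ≈ 0.295

Under noisy-OR, P(latency alert | causes) = 1 − (1−0.02)·∏(1−qᵢ) over the active causes.
By total probability over both values of misconfigured router:
  P(latency alert | upstream ISP outage, ¬DDoS attack) = 0.42964*0.8 + 0.718242*0.2
        = 0.343712 + 0.143648 = 0.487360
The terms with misconfigured router present sum to 0.143648, so
  P(misconfigured router | latency alert, upstream ISP outage, ¬DDoS attack) = 0.143648 / 0.487360 ≈ 0.295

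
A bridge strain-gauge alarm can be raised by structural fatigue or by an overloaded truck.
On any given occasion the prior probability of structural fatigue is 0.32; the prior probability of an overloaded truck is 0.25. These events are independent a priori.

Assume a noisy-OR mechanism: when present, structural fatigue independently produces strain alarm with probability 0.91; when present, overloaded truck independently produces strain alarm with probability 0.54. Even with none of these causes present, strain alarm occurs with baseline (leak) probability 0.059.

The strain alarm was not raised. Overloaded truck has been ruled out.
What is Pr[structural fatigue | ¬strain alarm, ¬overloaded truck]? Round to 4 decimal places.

Pr[structural fatigue | ¬strain alarm, ¬overloaded truck] ≈ 0.0406

Under noisy-OR, P(strain alarm | causes) = 1 − (1−0.059)·∏(1−qᵢ) over the active causes.
P(¬strain alarm | ¬overloaded truck) = 0.941·0.68 + 0.08469·0.32 = 0.639880 + 0.027101 = 0.666981
Of this, 0.027101 comes from 0.08469·0.32 (the structural fatigue=true cases).
So P(structural fatigue | ¬strain alarm, ¬overloaded truck) = 0.027101/0.666981 ≈ 0.0406.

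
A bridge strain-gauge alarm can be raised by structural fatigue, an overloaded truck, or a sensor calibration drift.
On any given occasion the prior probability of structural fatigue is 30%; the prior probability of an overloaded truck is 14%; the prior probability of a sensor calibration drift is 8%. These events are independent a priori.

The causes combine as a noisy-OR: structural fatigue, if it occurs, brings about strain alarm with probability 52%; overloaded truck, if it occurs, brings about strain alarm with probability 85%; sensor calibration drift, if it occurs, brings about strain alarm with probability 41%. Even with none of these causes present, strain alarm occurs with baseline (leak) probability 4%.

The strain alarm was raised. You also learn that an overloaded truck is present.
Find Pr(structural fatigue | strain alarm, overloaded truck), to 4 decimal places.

Under noisy-OR, P(strain alarm | causes) = 1 − (1−0.04)·∏(1−qᵢ) over the active causes.
Numerator (weight on configurations with structural fatigue): 0.256923 + 0.023021 = 0.279944
Normalizer over all consistent configurations: 0.856·0.7·0.92 + 0.91504·0.7·0.08 + 0.93088·0.3·0.92 + 0.959219·0.3·0.08 = 0.882450
P(structural fatigue | strain alarm, overloaded truck) = 0.279944/0.882450 ≈ 0.3172

Pr(structural fatigue | strain alarm, overloaded truck) ≈ 0.3172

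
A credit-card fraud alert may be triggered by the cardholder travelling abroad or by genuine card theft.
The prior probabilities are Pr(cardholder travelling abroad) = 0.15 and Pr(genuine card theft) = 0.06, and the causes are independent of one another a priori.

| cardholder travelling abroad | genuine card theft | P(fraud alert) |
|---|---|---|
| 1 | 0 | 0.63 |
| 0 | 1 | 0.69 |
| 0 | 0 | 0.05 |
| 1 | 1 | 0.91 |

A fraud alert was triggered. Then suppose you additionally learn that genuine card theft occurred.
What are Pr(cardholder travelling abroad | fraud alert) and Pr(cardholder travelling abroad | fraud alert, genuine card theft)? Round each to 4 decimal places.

Sum P(fraud alert|·) weighted by the priors over the 4 (cardholder travelling abroad, genuine card theft) configurations:
  P(fraud alert) = 0.05×0.85×0.94 + 0.69×0.85×0.06 + 0.63×0.15×0.94 + 0.91×0.15×0.06
        = 0.039950 + 0.035190 + 0.088830 + 0.008190 = 0.172160
Configurations with cardholder travelling abroad contribute 0.097020, so
  P(cardholder travelling abroad | fraud alert) = 0.097020 / 0.172160 ≈ 0.5635

Now also conditioning on genuine card theft=true:
P(fraud alert | genuine card theft) = 0.69·0.85 + 0.91·0.15 = 0.586500 + 0.136500 = 0.723000
The cardholder travelling abroad-present share is 0.91·0.15 = 0.136500.
Hence the posterior is 0.136500/0.723000 ≈ 0.1888.
The drop from 0.5635 to 0.1888 is the explaining-away (discounting) effect.

Pr(cardholder travelling abroad | fraud alert) ≈ 0.5635; Pr(cardholder travelling abroad | fraud alert, genuine card theft) ≈ 0.1888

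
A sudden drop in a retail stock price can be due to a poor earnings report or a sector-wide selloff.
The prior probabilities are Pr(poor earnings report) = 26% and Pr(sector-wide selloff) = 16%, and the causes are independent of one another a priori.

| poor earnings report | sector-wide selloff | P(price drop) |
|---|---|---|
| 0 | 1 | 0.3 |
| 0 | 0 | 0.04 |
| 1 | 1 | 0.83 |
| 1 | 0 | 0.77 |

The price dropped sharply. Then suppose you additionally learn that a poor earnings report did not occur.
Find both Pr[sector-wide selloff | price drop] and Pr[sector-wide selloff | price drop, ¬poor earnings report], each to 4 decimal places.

Sum P(price drop|·) weighted by the priors over the 4 (poor earnings report, sector-wide selloff) configurations:
  P(price drop) = 0.04×0.74×0.84 + 0.3×0.74×0.16 + 0.77×0.26×0.84 + 0.83×0.26×0.16
        = 0.024864 + 0.035520 + 0.168168 + 0.034528 = 0.263080
Configurations with sector-wide selloff contribute 0.070048, so
  P(sector-wide selloff | price drop) = 0.070048 / 0.263080 ≈ 0.2663

Now also conditioning on poor earnings report≠true:
Enumerate both values of sector-wide selloff and weight by the priors:
  P(price drop | ¬poor earnings report) = 0.04·0.84 + 0.3·0.16
        = 0.033600 + 0.048000 = 0.081600
The terms with sector-wide selloff present sum to 0.048000, so
  P(sector-wide selloff | price drop, ¬poor earnings report) = 0.048000 / 0.081600 ≈ 0.5882

Pr[sector-wide selloff | price drop] ≈ 0.2663; Pr[sector-wide selloff | price drop, ¬poor earnings report] ≈ 0.5882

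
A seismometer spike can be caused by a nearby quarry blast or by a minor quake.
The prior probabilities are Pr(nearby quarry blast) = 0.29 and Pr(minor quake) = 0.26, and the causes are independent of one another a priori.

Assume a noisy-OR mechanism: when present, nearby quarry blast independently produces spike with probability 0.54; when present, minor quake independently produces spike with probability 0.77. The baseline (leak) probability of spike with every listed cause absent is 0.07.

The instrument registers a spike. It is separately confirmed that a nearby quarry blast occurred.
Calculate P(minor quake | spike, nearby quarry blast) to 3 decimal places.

P(minor quake | spike, nearby quarry blast) ≈ 0.356

Under noisy-OR, P(spike | causes) = 1 − (1−0.07)·∏(1−qᵢ) over the active causes.
For the numerator, keep only minor quake=true terms: 0.901606·0.26 = 0.234418
Normalizer over all consistent configurations: 0.5722·0.74 + 0.901606·0.26 = 0.657846
P(minor quake | spike, nearby quarry blast) = 0.234418/0.657846 ≈ 0.356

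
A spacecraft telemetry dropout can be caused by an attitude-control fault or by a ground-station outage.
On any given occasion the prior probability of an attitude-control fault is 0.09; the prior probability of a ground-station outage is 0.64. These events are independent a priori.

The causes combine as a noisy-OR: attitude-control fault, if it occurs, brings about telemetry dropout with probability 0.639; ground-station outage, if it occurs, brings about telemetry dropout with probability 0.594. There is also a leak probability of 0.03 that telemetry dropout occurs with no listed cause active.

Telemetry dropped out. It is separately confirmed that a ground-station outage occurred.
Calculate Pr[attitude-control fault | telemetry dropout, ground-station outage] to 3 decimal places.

Under noisy-OR, P(telemetry dropout | causes) = 1 − (1−0.03)·∏(1−qᵢ) over the active causes.
Sum P(telemetry dropout|·) weighted by the priors over both values of attitude-control fault:
  P(telemetry dropout | ground-station outage) = 0.60618·0.91 + 0.857831·0.09
        = 0.551624 + 0.077205 = 0.628829
Keeping only the attitude-control fault-present terms gives 0.077205, so
  P(attitude-control fault | telemetry dropout, ground-station outage) = 0.077205 / 0.628829 ≈ 0.123

Pr[attitude-control fault | telemetry dropout, ground-station outage] ≈ 0.123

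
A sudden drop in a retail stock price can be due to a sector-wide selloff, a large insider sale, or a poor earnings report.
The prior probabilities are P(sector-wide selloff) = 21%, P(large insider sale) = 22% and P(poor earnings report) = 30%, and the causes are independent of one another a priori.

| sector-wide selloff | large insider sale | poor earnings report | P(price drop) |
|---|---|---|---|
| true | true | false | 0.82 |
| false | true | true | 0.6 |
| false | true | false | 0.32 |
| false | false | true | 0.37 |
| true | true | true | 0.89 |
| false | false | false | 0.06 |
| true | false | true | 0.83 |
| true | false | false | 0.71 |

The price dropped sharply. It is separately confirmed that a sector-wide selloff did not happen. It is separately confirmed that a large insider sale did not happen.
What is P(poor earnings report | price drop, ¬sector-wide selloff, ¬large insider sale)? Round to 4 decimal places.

P(poor earnings report | price drop, ¬sector-wide selloff, ¬large insider sale) ≈ 0.7255

Numerator (weight on configurations with poor earnings report): 0.37*0.3 = 0.111000
The normalizing constant is 0.06*0.7 + 0.37*0.3 = 0.153000
Posterior = 0.111000 / 0.153000 ≈ 0.7255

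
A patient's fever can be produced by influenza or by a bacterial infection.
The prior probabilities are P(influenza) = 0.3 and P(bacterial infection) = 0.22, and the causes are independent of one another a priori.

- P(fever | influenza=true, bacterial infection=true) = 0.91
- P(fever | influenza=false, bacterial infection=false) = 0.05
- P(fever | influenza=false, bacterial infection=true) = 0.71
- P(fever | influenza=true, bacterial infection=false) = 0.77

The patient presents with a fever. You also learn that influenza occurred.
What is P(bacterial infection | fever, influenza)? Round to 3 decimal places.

P(bacterial infection | fever, influenza) ≈ 0.250

Weight on bacterial infection=true, given the evidence: 0.91×0.22 = 0.200200
Denominator P(fever | influenza): 0.77×0.78 + 0.91×0.22 = 0.800800
P(bacterial infection | fever, influenza) = 0.200200/0.800800 ≈ 0.250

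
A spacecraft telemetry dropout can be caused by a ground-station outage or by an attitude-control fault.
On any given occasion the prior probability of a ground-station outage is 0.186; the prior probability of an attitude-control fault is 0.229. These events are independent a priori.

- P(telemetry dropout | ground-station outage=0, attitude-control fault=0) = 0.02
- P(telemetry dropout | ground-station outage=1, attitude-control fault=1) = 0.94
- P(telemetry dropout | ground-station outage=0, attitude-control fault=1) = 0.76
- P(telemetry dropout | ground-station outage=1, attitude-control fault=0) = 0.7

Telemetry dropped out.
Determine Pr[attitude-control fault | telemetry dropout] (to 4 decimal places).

Pr[attitude-control fault | telemetry dropout] ≈ 0.6167

Numerator (weight on configurations with attitude-control fault): 0.141669 + 0.040038 = 0.181707
The normalizing constant is 0.02*0.814*0.771 + 0.76*0.814*0.229 + 0.7*0.186*0.771 + 0.94*0.186*0.229 = 0.294643
P(attitude-control fault | telemetry dropout) = 0.181707/0.294643 ≈ 0.6167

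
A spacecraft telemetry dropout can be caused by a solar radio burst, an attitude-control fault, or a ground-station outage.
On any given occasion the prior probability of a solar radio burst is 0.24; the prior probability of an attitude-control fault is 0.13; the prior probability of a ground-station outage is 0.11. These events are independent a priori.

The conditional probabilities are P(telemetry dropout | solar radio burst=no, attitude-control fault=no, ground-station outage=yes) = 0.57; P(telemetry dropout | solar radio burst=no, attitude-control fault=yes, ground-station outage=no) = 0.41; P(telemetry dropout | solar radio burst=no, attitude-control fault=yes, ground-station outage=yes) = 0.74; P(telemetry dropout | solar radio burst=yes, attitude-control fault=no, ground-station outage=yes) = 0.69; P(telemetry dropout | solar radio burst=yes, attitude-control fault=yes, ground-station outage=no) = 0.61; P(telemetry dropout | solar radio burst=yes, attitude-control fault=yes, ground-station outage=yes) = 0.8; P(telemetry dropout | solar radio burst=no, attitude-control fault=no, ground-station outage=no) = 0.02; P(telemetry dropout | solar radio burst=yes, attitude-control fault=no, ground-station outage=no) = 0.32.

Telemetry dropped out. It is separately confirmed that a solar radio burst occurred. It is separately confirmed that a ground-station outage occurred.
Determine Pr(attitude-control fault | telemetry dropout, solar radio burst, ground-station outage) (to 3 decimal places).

Weight on attitude-control fault=true, given the evidence: 0.8*0.13 = 0.104000
Normalizer over all consistent configurations: 0.69*0.87 + 0.8*0.13 = 0.704300
Posterior = 0.104000 / 0.704300 ≈ 0.148

Pr(attitude-control fault | telemetry dropout, solar radio burst, ground-station outage) ≈ 0.148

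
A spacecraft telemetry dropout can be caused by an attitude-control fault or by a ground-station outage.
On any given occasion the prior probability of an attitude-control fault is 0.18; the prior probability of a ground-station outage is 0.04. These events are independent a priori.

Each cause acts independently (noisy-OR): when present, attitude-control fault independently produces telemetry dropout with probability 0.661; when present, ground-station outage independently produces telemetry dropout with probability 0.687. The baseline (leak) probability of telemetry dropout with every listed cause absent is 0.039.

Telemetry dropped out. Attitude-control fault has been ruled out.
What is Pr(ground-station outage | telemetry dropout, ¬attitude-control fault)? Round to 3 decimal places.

Pr(ground-station outage | telemetry dropout, ¬attitude-control fault) ≈ 0.428

Under noisy-OR, P(telemetry dropout | causes) = 1 − (1−0.039)·∏(1−qᵢ) over the active causes.
By total probability over both values of ground-station outage:
  P(telemetry dropout | ¬attitude-control fault) = 0.039×0.96 + 0.699207×0.04
        = 0.037440 + 0.027968 = 0.065408
Keeping only the ground-station outage-present terms gives 0.027968, so
  P(ground-station outage | telemetry dropout, ¬attitude-control fault) = 0.027968 / 0.065408 ≈ 0.428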